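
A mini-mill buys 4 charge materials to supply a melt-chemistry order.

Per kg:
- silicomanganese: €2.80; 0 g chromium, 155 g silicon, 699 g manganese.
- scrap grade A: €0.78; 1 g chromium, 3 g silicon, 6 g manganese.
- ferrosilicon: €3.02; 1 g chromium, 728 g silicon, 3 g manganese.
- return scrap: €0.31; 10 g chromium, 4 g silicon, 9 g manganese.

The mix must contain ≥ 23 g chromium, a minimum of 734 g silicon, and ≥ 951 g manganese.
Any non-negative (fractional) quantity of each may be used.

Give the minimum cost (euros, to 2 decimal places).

This is a linear program. Let x1 = kg of silicomanganese, x2 = kg of scrap grade A, x3 = kg of ferrosilicon, x4 = kg of return scrap.
Minimize 2.8x1 + 0.78x2 + 3.02x3 + 0.31x4 s.t.:
  1x2 + 1x3 + 10x4 ≥ 23   (chromium)
  155x1 + 3x2 + 728x3 + 4x4 ≥ 734   (silicon)
  699x1 + 6x2 + 3x3 + 9x4 ≥ 951   (manganese)
  x1, x2, x3, x4 ≥ 0.
The optimal basis is {silicomanganese, ferrosilicon, return scrap}; scrap grade A drops out. The chromium, silicon, manganese requirements are met with equality.
Solving gives x1 = 1.32876, x3 = 0.713087, x4 = 2.22869.
Cost = 2.8·1.32876 + 3.02·0.713087 + 0.31·2.22869 = 6.5649.

€6.56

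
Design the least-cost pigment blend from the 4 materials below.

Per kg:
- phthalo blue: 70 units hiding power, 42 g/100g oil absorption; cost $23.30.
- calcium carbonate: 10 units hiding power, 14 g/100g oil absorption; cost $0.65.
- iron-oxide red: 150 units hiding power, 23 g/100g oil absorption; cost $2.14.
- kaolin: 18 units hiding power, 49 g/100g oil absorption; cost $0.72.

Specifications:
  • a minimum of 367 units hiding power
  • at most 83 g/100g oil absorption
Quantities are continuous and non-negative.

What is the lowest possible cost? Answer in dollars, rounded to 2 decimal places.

$5.24

This is a linear program. Let x1 = kg of phthalo blue, x2 = kg of calcium carbonate, x3 = kg of iron-oxide red, x4 = kg of kaolin.
Minimize 23.3x1 + 0.65x2 + 2.14x3 + 0.72x4 s.t.:
  70x1 + 10x2 + 150x3 + 18x4 ≥ 367   (hiding power)
  42x1 + 14x2 + 23x3 + 49x4 ≤ 83   (oil absorption)
  x1, x2, x3, x4 ≥ 0.
At the optimum only iron-oxide red is positive (phthalo blue, calcium carbonate, kaolin = 0). The hiding power requirement is met with equality.
Solving gives x3 = 2.447.
Objective = 2.14·2.447 = 5.2366.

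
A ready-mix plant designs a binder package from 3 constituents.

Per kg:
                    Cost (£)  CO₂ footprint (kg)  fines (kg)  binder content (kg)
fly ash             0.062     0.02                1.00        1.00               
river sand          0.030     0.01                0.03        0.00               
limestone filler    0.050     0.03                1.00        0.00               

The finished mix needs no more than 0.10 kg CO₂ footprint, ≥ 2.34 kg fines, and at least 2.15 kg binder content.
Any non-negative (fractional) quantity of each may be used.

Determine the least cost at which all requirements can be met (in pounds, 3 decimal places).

£0.143

Set it up as a linear program. Let x1 = kg of fly ash, x2 = kg of river sand, x3 = kg of limestone filler.
Minimise 0.062x1 + 0.03x2 + 0.05x3 with:
  0.02x1 + 0.01x2 + 0.03x3 ≤ 0.1   (CO₂ footprint)
  1x1 + 0.03x2 + 1x3 ≥ 2.34   (fines)
  1x1 ≥ 2.15   (binder content)
  x1, x2, x3 ≥ 0.
The optimal basis is {fly ash, limestone filler}; river sand drops out. Binding constraints: fines and binder content.
Solving gives x1 = 2.15, x3 = 0.19.
Objective = 0.062·2.15 + 0.05·0.19 = 0.14280.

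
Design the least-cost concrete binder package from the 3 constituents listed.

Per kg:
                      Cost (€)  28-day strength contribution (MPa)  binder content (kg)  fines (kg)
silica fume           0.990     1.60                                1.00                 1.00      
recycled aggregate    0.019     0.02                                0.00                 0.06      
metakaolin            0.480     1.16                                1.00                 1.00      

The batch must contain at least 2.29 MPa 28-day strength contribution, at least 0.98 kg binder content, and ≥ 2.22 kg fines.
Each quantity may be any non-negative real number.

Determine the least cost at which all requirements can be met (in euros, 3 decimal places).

Treat it as an LP. Let x1 = kg of silica fume, x2 = kg of recycled aggregate, x3 = kg of metakaolin.
min 0.99x1 + 0.019x2 + 0.48x3 subject to:
  1.6x1 + 0.02x2 + 1.16x3 ≥ 2.29   (28-day strength contribution)
  1x1 + 1x3 ≥ 0.98   (binder content)
  1x1 + 0.06x2 + 1x3 ≥ 2.22   (fines)
  x1, x2, x3 ≥ 0.
The optimal basis is {recycled aggregate, metakaolin}; silica fume drops out. The 28-day strength contribution and fines requirements are met with equality.
So recycled aggregate = 5.75 kg, metakaolin = 1.875 kg.
Cost = 0.019·5.75 + 0.48·1.875 = 1.00925.

€1.009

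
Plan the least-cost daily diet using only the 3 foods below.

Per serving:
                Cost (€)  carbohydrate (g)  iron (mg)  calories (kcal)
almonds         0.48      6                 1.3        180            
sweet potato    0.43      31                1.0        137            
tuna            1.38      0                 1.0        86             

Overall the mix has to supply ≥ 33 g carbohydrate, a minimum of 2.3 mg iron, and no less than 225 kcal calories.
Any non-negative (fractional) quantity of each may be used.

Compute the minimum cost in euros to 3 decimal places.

Let x1 = servings of almonds, x2 = servings of sweet potato, x3 = servings of tuna.
min 0.48x1 + 0.43x2 + 1.38x3 with:
  6x1 + 31x2 ≥ 33   (carbohydrate)
  1.3x1 + 1x2 + 1x3 ≥ 2.3   (iron)
  180x1 + 137x2 + 86x3 ≥ 225   (calories)
  x1, x2, x3 ≥ 0.
The minimum-cost mix takes nothing from tuna — only almonds, sweet potato. There the carbohydrate and iron constraints are tight.
Optimal quantities: almonds = 1.117 servings, sweet potato = 0.8484 servings.
Cost = 0.48·1.117 + 0.43·0.8484 = 0.90097.

€0.901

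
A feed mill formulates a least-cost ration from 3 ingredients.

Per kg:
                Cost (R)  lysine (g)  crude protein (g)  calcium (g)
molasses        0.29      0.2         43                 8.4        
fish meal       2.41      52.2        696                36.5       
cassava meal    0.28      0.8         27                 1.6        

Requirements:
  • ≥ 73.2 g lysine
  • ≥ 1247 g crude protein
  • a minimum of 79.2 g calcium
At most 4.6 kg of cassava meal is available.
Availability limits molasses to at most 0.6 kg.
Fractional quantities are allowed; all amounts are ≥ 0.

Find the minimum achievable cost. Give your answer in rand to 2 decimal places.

Let x1 = kg of molasses, x2 = kg of fish meal, x3 = kg of cassava meal.
Minimise 0.29x1 + 2.41x2 + 0.28x3 subject to:
  0.2x1 + 52.2x2 + 0.8x3 ≥ 73.2   (lysine)
  43x1 + 696x2 + 27x3 ≥ 1247   (crude protein)
  8.4x1 + 36.5x2 + 1.6x3 ≥ 79.2   (calcium)
  x3 ≤ 4.6
  x1 ≤ 0.6
  x1, x2, x3 ≥ 0.
At the optimum only molasses, fish meal are positive (cassava meal = 0). The calcium and the molasses cap requirements are met with equality.
Optimal quantities: molasses = 0.6 kg, fish meal = 2.032 kg.
Hence cost = 0.29·0.6 + 2.41·2.032 = R5.0711.

R5.07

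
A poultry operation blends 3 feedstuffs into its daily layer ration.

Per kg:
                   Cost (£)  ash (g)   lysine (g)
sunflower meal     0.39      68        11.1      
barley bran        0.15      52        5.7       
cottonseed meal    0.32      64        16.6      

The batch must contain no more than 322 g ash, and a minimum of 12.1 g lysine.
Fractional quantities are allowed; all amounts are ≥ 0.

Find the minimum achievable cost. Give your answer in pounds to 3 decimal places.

£0.233

Let x1 = kg of sunflower meal, x2 = kg of barley bran, x3 = kg of cottonseed meal.
Minimise 0.39x1 + 0.15x2 + 0.32x3 s.t.:
  68x1 + 52x2 + 64x3 ≤ 322   (ash)
  11.1x1 + 5.7x2 + 16.6x3 ≥ 12.1   (lysine)
  x1, x2, x3 ≥ 0.
The cheapest feasible vertex uses only cottonseed meal; sunflower meal, barley bran are not used. There the lysine constraint is tight.
So cottonseed meal = 0.7289 kg.
Total cost: 0.32·0.7289 = 0.23325.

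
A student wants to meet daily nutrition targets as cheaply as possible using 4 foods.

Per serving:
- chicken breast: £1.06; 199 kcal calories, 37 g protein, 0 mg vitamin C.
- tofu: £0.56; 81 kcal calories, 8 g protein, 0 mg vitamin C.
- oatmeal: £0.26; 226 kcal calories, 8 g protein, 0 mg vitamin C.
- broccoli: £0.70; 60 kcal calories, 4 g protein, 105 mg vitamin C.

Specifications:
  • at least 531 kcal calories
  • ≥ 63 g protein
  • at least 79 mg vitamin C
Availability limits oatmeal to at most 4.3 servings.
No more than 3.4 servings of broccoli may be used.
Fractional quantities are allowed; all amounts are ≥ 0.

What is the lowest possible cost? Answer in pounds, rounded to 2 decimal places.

£2.27

Let x1 = servings of chicken breast, x2 = servings of tofu, x3 = servings of oatmeal, x4 = servings of broccoli.
Minimize 1.06x1 + 0.56x2 + 0.26x3 + 0.7x4 with:
  199x1 + 81x2 + 226x3 + 60x4 ≥ 531   (calories)
  37x1 + 8x2 + 8x3 + 4x4 ≥ 63   (protein)
  105x4 ≥ 79   (vitamin C)
  x3 ≤ 4.3
  x4 ≤ 3.4
  x1, x2, x3, x4 ≥ 0.
The cheapest feasible vertex uses only chicken breast, oatmeal, broccoli; tofu is not used. The calories, protein, vitamin C requirements are met with equality.
Solving gives x1 = 1.429, x3 = 0.892, x4 = 0.7524.
Cost = 1.06·1.429 + 0.26·0.892 + 0.7·0.7524 = 2.2733.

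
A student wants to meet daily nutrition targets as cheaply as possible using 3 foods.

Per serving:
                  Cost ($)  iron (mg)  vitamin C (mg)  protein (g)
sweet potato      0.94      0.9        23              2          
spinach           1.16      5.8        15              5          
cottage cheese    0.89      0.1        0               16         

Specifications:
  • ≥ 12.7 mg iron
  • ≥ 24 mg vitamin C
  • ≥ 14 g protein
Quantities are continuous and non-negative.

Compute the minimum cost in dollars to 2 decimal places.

$2.71

Let x1 = servings of sweet potato, x2 = servings of spinach, x3 = servings of cottage cheese.
Minimize 0.94x1 + 1.16x2 + 0.89x3 s.t.:
  0.9x1 + 5.8x2 + 0.1x3 ≥ 12.7   (iron)
  23x1 + 15x2 ≥ 24   (vitamin C)
  2x1 + 5x2 + 16x3 ≥ 14   (protein)
  x1, x2, x3 ≥ 0.
The cheapest feasible vertex uses only spinach, cottage cheese; sweet potato is not used. There the iron and protein constraints are tight.
So spinach = 2.186 servings, cottage cheese = 0.1918 servings.
Cost = 1.16·2.186 + 0.89·0.1918 = 2.7065.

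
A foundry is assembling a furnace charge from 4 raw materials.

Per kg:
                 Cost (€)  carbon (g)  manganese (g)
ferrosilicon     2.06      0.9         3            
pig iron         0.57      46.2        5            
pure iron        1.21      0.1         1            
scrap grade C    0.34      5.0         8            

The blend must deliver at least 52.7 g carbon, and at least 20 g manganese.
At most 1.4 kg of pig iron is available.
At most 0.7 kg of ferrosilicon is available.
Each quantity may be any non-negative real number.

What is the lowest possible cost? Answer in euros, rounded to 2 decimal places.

Set it up as a linear program. Let x1 = kg of ferrosilicon, x2 = kg of pig iron, x3 = kg of pure iron, x4 = kg of scrap grade C.
Minimize 2.06x1 + 0.57x2 + 1.21x3 + 0.34x4 s.t.:
  0.9x1 + 46.2x2 + 0.1x3 + 5x4 ≥ 52.7   (carbon)
  3x1 + 5x2 + 1x3 + 8x4 ≥ 20   (manganese)
  x2 ≤ 1.4
  x1 ≤ 0.7
  x1, x2, x3, x4 ≥ 0.
The minimum-cost mix takes nothing from ferrosilicon, pure iron — only pig iron, scrap grade C. The carbon and manganese requirements are met with equality.
That vertex is x2 = 0.9333, x4 = 1.917.
Hence cost = 0.57·0.9333 + 0.34·1.917 = €1.1838.

€1.18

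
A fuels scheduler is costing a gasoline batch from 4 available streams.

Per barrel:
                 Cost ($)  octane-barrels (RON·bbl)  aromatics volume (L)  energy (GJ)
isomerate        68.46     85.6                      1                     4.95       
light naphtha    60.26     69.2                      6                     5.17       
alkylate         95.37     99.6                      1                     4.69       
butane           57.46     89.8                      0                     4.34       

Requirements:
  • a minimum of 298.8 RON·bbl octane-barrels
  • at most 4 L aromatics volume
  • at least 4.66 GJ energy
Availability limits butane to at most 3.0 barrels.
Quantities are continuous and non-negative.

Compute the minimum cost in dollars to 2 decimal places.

Treat it as an LP. Let x1 = barrels of isomerate, x2 = barrels of light naphtha, x3 = barrels of alkylate, x4 = barrels of butane.
min 68.46x1 + 60.26x2 + 95.37x3 + 57.46x4 with:
  85.6x1 + 69.2x2 + 99.6x3 + 89.8x4 ≥ 298.8   (octane-barrels)
  1x1 + 6x2 + 1x3 ≤ 4   (aromatics volume)
  4.95x1 + 5.17x2 + 4.69x3 + 4.34x4 ≥ 4.66   (energy)
  x4 ≤ 3
  x1, x2, x3, x4 ≥ 0.
The cheapest feasible vertex uses only isomerate, butane; light naphtha, alkylate are not used. There the octane-barrels and the butane cap constraints are tight.
Solving gives x1 = 0.34346, x4 = 3.
Hence cost = 68.46·0.34346 + 57.46·3 = $195.8933.

$195.89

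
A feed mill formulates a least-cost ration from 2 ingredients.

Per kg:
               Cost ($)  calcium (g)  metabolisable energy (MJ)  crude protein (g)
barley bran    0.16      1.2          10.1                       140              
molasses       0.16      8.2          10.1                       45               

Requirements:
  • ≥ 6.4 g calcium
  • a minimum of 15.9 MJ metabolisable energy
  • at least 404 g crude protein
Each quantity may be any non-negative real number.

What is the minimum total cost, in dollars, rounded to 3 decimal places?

Let x1 = kg of barley bran, x2 = kg of molasses.
Minimise 0.16x1 + 0.16x2 s.t.:
  1.2x1 + 8.2x2 ≥ 6.4   (calcium)
  10.1x1 + 10.1x2 ≥ 15.9   (metabolisable energy)
  140x1 + 45x2 ≥ 404   (crude protein)
  x1, x2 ≥ 0.
Both inputs are positive at the optimum. Binding constraints: calcium and crude protein.
So barley bran = 2.765 kg, molasses = 0.3759 kg.
Total cost: 0.16·2.765 + 0.16·0.3759 = 0.50254.

$0.503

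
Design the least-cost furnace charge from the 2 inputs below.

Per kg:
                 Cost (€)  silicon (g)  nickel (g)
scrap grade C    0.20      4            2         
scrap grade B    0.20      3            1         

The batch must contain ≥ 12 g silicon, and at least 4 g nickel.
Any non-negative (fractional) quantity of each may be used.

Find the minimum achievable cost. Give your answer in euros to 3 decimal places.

€0.600

Let x1 = kg of scrap grade C, x2 = kg of scrap grade B.
Minimise 0.2x1 + 0.2x2 subject to:
  4x1 + 3x2 ≥ 12   (silicon)
  2x1 + 1x2 ≥ 4   (nickel)
  x1, x2 ≥ 0.
The cheapest feasible vertex uses only scrap grade C; scrap grade B is not used. There the silicon constraint is tight.
Optimal quantities: scrap grade C = 3 kg.
Hence cost = 0.2·3 = €0.60000.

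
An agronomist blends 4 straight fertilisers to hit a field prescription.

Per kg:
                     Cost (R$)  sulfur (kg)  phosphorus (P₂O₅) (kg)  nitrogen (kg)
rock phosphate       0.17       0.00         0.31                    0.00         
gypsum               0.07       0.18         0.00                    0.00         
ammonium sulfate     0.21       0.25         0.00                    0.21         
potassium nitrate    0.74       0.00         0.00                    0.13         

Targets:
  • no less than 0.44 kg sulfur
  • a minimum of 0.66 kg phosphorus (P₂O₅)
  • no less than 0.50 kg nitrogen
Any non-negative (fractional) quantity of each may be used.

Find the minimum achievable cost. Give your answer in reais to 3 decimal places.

R$0.862

Let x1 = kg of rock phosphate, x2 = kg of gypsum, x3 = kg of ammonium sulfate, x4 = kg of potassium nitrate.
Minimise 0.17x1 + 0.07x2 + 0.21x3 + 0.74x4 with:
  0.18x2 + 0.25x3 ≥ 0.44   (sulfur)
  0.31x1 ≥ 0.66   (phosphorus (P₂O₅))
  0.21x3 + 0.13x4 ≥ 0.5   (nitrogen)
  x1, x2, x3, x4 ≥ 0.
The minimum-cost mix takes nothing from gypsum, potassium nitrate — only rock phosphate, ammonium sulfate. The phosphorus (P₂O₅) and nitrogen requirements are met with equality.
So rock phosphate = 2.129 kg, ammonium sulfate = 2.381 kg.
Total cost: 0.17·2.129 + 0.21·2.381 = 0.86194.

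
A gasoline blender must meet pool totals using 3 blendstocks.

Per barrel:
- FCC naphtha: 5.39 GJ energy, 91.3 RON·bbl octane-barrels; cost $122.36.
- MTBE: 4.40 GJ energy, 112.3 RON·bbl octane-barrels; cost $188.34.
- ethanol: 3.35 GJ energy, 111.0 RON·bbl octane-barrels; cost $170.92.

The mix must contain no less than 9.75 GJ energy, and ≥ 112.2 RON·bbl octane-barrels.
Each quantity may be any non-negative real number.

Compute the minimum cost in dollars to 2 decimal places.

Let x1 = barrels of FCC naphtha, x2 = barrels of MTBE, x3 = barrels of ethanol.
Minimise 122.36x1 + 188.34x2 + 170.92x3 subject to:
  5.39x1 + 4.4x2 + 3.35x3 ≥ 9.75   (energy)
  91.3x1 + 112.3x2 + 111x3 ≥ 112.2   (octane-barrels)
  x1, x2, x3 ≥ 0.
The cheapest feasible vertex uses only FCC naphtha; MTBE, ethanol are not used. Binding constraint: energy.
That vertex is x1 = 1.8089.
Objective = 122.36·1.8089 = 221.3370.

$221.34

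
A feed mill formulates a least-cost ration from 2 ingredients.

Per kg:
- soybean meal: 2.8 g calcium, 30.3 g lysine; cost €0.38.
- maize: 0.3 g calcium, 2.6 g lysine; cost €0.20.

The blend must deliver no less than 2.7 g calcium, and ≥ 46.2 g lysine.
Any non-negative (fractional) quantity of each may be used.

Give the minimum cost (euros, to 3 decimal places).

Let x1 = kg of soybean meal, x2 = kg of maize.
Minimise 0.38x1 + 0.2x2 s.t.:
  2.8x1 + 0.3x2 ≥ 2.7   (calcium)
  30.3x1 + 2.6x2 ≥ 46.2   (lysine)
  x1, x2 ≥ 0.
The cheapest feasible vertex uses only soybean meal; maize is not used. The lysine requirement is met with equality.
Optimal quantities: soybean meal = 1.5248 kg.
Total cost: 0.38·1.5248 = 0.57942.

€0.579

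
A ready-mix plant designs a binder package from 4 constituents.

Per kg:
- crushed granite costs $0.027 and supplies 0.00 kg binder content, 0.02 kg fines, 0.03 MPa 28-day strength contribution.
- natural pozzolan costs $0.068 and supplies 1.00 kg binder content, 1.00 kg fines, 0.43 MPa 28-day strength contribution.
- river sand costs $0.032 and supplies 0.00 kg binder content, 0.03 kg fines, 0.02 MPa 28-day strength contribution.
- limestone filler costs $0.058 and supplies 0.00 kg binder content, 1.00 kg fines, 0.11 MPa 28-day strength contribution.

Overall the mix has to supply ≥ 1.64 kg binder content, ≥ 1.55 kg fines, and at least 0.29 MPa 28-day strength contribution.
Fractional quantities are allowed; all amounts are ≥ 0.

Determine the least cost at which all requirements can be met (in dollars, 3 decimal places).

Set it up as a linear program. Let x1 = kg of crushed granite, x2 = kg of natural pozzolan, x3 = kg of river sand, x4 = kg of limestone filler.
Minimize 0.027x1 + 0.068x2 + 0.032x3 + 0.058x4 subject to:
  1x2 ≥ 1.64   (binder content)
  0.02x1 + 1x2 + 0.03x3 + 1x4 ≥ 1.55   (fines)
  0.03x1 + 0.43x2 + 0.02x3 + 0.11x4 ≥ 0.29   (28-day strength contribution)
  x1, x2, x3, x4 ≥ 0.
The optimal basis is {natural pozzolan}; crushed granite, river sand, limestone filler drop out. Binding constraint: binder content.
That vertex is x2 = 1.64.
Cost = 0.068·1.64 = 0.11152.

$0.112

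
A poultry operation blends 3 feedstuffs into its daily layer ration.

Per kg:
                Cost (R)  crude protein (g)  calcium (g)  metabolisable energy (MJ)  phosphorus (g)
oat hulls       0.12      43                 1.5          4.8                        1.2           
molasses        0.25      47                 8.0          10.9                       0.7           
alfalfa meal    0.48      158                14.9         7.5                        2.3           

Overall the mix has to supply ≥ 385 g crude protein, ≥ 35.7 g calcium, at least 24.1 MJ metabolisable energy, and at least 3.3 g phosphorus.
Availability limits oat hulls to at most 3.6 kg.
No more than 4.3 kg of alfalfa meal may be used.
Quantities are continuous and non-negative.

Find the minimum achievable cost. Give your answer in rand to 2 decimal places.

Treat it as an LP. Let x1 = kg of oat hulls, x2 = kg of molasses, x3 = kg of alfalfa meal.
Minimize 0.12x1 + 0.25x2 + 0.48x3 subject to:
  43x1 + 47x2 + 158x3 ≥ 385   (crude protein)
  1.5x1 + 8x2 + 14.9x3 ≥ 35.7   (calcium)
  4.8x1 + 10.9x2 + 7.5x3 ≥ 24.1   (metabolisable energy)
  1.2x1 + 0.7x2 + 2.3x3 ≥ 3.3   (phosphorus)
  x1 ≤ 3.6
  x3 ≤ 4.3
  x1, x2, x3 ≥ 0.
The optimal mix uses every input. The crude protein, calcium, metabolisable energy requirements are met with equality.
That vertex is x1 = 0.814, x2 = 0.4128, x3 = 2.092.
Total cost: 0.12·0.814 + 0.25·0.4128 + 0.48·2.092 = 1.20504.

R1.21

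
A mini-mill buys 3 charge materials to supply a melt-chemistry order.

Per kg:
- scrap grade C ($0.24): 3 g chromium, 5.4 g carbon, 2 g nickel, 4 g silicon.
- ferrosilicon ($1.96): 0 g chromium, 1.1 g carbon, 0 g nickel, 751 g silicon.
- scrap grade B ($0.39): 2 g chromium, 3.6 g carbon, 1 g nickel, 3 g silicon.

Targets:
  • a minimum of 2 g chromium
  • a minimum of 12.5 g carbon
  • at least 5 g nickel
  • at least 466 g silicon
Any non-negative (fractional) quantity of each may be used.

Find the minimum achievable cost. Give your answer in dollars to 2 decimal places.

Let x1 = kg of scrap grade C, x2 = kg of ferrosilicon, x3 = kg of scrap grade B.
min 0.24x1 + 1.96x2 + 0.39x3 s.t.:
  3x1 + 2x3 ≥ 2   (chromium)
  5.4x1 + 1.1x2 + 3.6x3 ≥ 12.5   (carbon)
  2x1 + 1x3 ≥ 5   (nickel)
  4x1 + 751x2 + 3x3 ≥ 466   (silicon)
  x1, x2, x3 ≥ 0.
At the optimum only scrap grade C, ferrosilicon are positive (scrap grade B = 0). Binding constraints: nickel and silicon.
Solving gives x1 = 2.5, x2 = 0.6072.
Total cost: 0.24·2.5 + 1.96·0.6072 = 1.7901.

$1.79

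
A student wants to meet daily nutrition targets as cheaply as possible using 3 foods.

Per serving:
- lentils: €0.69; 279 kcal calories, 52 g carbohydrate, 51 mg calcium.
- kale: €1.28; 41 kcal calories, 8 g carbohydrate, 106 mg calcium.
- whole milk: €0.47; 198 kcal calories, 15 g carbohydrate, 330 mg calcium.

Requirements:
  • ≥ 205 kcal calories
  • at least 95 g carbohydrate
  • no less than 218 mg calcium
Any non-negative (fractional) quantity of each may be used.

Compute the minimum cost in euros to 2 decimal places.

Set it up as a linear program. Let x1 = servings of lentils, x2 = servings of kale, x3 = servings of whole milk.
Minimise 0.69x1 + 1.28x2 + 0.47x3 with:
  279x1 + 41x2 + 198x3 ≥ 205   (calories)
  52x1 + 8x2 + 15x3 ≥ 95   (carbohydrate)
  51x1 + 106x2 + 330x3 ≥ 218   (calcium)
  x1, x2, x3 ≥ 0.
The minimum-cost mix takes nothing from kale — only lentils, whole milk. Binding constraints: carbohydrate and calcium.
That vertex is x1 = 1.713, x3 = 0.3959.
Hence cost = 0.69·1.713 + 0.47·0.3959 = €1.3680.

€1.37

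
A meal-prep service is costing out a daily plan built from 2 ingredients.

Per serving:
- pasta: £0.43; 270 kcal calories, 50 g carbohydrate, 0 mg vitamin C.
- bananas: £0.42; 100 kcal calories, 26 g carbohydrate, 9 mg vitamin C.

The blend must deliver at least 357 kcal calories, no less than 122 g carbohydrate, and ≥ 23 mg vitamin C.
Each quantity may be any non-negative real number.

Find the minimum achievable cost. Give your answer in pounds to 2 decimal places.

This is a linear program. Let x1 = servings of pasta, x2 = servings of bananas.
Minimise 0.43x1 + 0.42x2 subject to:
  270x1 + 100x2 ≥ 357   (calories)
  50x1 + 26x2 ≥ 122   (carbohydrate)
  9x2 ≥ 23   (vitamin C)
  x1, x2 ≥ 0.
Both inputs are positive at the optimum. The carbohydrate and vitamin C requirements are met with equality.
Solving gives x1 = 1.111, x2 = 2.556.
Total cost: 0.43·1.111 + 0.42·2.556 = 1.5513.

£1.55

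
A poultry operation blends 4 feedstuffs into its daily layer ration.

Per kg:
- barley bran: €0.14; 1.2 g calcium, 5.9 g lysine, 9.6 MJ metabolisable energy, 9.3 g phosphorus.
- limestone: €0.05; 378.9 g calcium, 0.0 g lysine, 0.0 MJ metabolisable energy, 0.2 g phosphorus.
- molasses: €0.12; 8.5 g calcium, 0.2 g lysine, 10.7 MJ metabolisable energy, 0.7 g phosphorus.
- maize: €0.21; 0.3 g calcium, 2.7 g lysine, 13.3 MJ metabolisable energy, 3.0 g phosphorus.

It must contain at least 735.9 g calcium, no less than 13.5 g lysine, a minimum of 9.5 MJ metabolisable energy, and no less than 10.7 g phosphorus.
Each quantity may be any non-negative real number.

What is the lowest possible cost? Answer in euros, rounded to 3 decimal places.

Let x1 = kg of barley bran, x2 = kg of limestone, x3 = kg of molasses, x4 = kg of maize.
min 0.14x1 + 0.05x2 + 0.12x3 + 0.21x4 s.t.:
  1.2x1 + 378.9x2 + 8.5x3 + 0.3x4 ≥ 735.9   (calcium)
  5.9x1 + 0.2x3 + 2.7x4 ≥ 13.5   (lysine)
  9.6x1 + 10.7x3 + 13.3x4 ≥ 9.5   (metabolisable energy)
  9.3x1 + 0.2x2 + 0.7x3 + 3x4 ≥ 10.7   (phosphorus)
  x1, x2, x3, x4 ≥ 0.
The minimum-cost mix takes nothing from molasses, maize — only barley bran, limestone. Binding constraints: calcium and lysine.
So barley bran = 2.288 kg, limestone = 1.935 kg.
Cost = 0.14·2.288 + 0.05·1.935 = 0.41707.

€0.417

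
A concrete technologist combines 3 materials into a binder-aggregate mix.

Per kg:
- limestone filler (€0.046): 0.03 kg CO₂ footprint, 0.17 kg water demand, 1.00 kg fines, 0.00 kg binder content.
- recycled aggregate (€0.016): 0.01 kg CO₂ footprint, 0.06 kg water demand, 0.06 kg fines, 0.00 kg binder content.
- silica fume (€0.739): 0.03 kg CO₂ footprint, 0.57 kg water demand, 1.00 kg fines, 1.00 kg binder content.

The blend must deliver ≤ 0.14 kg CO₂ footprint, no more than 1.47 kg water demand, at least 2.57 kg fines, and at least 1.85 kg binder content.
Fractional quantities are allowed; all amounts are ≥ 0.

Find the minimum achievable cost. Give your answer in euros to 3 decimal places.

Let x1 = kg of limestone filler, x2 = kg of recycled aggregate, x3 = kg of silica fume.
Minimize 0.046x1 + 0.016x2 + 0.739x3 s.t.:
  0.03x1 + 0.01x2 + 0.03x3 ≤ 0.14   (CO₂ footprint)
  0.17x1 + 0.06x2 + 0.57x3 ≤ 1.47   (water demand)
  1x1 + 0.06x2 + 1x3 ≥ 2.57   (fines)
  1x3 ≥ 1.85   (binder content)
  x1, x2, x3 ≥ 0.
The cheapest feasible vertex uses only limestone filler, silica fume; recycled aggregate is not used. There the fines and binder content constraints are tight.
That vertex is x1 = 0.72, x3 = 1.85.
Total cost: 0.046·0.72 + 0.739·1.85 = 1.40027.

€1.400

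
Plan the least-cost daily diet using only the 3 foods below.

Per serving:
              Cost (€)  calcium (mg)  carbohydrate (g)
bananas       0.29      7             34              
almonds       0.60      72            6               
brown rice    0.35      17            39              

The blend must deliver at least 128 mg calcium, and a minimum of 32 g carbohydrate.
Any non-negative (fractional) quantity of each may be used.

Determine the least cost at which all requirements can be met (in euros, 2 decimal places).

€1.18

Let x1 = servings of bananas, x2 = servings of almonds, x3 = servings of brown rice.
min 0.29x1 + 0.6x2 + 0.35x3 subject to:
  7x1 + 72x2 + 17x3 ≥ 128   (calcium)
  34x1 + 6x2 + 39x3 ≥ 32   (carbohydrate)
  x1, x2, x3 ≥ 0.
The cheapest feasible vertex uses only almonds, brown rice; bananas is not used. The calcium and carbohydrate requirements are met with equality.
That vertex is x2 = 1.6438, x3 = 0.56763.
Hence cost = 0.6·1.6438 + 0.35·0.56763 = €1.18495.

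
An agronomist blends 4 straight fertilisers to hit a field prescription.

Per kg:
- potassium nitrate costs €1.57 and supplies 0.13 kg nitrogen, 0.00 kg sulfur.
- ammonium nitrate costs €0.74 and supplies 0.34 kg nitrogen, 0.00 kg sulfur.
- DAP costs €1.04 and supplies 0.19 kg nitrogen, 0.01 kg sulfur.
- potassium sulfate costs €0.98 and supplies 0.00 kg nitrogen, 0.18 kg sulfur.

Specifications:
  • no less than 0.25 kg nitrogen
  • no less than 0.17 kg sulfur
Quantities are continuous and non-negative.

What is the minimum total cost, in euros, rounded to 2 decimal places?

€1.47

Set it up as a linear program. Let x1 = kg of potassium nitrate, x2 = kg of ammonium nitrate, x3 = kg of DAP, x4 = kg of potassium sulfate.
Minimise 1.57x1 + 0.74x2 + 1.04x3 + 0.98x4 with:
  0.13x1 + 0.34x2 + 0.19x3 ≥ 0.25   (nitrogen)
  0.01x3 + 0.18x4 ≥ 0.17   (sulfur)
  x1, x2, x3, x4 ≥ 0.
The cheapest feasible vertex uses only ammonium nitrate, potassium sulfate; potassium nitrate, DAP are not used. Binding constraints: nitrogen and sulfur.
So ammonium nitrate = 0.7353 kg, potassium sulfate = 0.9444 kg.
Cost = 0.74·0.7353 + 0.98·0.9444 = 1.4696.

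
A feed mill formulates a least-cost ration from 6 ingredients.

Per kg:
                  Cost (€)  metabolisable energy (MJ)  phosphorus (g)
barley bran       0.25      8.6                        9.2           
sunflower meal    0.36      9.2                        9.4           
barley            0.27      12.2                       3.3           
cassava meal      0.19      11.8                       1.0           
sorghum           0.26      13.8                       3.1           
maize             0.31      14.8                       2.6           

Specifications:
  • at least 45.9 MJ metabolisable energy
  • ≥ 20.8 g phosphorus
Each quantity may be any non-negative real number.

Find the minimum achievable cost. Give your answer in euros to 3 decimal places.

Set it up as a linear program. Let x1 = kg of barley bran, x2 = kg of sunflower meal, x3 = kg of barley, x4 = kg of cassava meal, x5 = kg of sorghum, x6 = kg of maize.
Minimise 0.25x1 + 0.36x2 + 0.27x3 + 0.19x4 + 0.26x5 + 0.31x6 with:
  8.6x1 + 9.2x2 + 12.2x3 + 11.8x4 + 13.8x5 + 14.8x6 ≥ 45.9   (metabolisable energy)
  9.2x1 + 9.4x2 + 3.3x3 + 1x4 + 3.1x5 + 2.6x6 ≥ 20.8   (phosphorus)
  x1, x2, x3, x4, x5, x6 ≥ 0.
At the optimum only barley bran, cassava meal are positive (sunflower meal, barley, sorghum, maize = 0). Binding constraints: metabolisable energy and phosphorus.
So barley bran = 1.996 kg, cassava meal = 2.435 kg.
Hence cost = 0.25·1.996 + 0.19·2.435 = €0.96165.

€0.962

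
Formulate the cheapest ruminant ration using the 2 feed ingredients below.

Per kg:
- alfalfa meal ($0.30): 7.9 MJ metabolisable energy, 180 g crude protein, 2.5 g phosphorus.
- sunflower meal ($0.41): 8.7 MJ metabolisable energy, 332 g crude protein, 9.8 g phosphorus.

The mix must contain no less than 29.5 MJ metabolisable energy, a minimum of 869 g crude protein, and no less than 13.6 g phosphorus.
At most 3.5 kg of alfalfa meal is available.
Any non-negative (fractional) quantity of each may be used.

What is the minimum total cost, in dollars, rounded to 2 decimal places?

$1.24

Set it up as a linear program. Let x1 = kg of alfalfa meal, x2 = kg of sunflower meal.
Minimise 0.3x1 + 0.41x2 s.t.:
  7.9x1 + 8.7x2 ≥ 29.5   (metabolisable energy)
  180x1 + 332x2 ≥ 869   (crude protein)
  2.5x1 + 9.8x2 ≥ 13.6   (phosphorus)
  x1 ≤ 3.5
  x1, x2 ≥ 0.
Both inputs are positive at the optimum. The metabolisable energy and crude protein requirements are met with equality.
Solving gives x1 = 2.114, x2 = 1.472.
Cost = 0.3·2.114 + 0.41·1.472 = 1.2377.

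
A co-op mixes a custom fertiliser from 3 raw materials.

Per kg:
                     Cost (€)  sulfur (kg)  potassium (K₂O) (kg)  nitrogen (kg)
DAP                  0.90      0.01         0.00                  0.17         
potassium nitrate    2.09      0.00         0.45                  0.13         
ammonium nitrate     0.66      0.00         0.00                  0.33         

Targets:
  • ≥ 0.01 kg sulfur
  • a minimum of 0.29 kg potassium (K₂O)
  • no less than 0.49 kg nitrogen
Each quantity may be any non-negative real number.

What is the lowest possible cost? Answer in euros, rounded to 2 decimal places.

Treat it as an LP. Let x1 = kg of DAP, x2 = kg of potassium nitrate, x3 = kg of ammonium nitrate.
Minimize 0.9x1 + 2.09x2 + 0.66x3 subject to:
  0.01x1 ≥ 0.01   (sulfur)
  0.45x2 ≥ 0.29   (potassium (K₂O))
  0.17x1 + 0.13x2 + 0.33x3 ≥ 0.49   (nitrogen)
  x1, x2, x3 ≥ 0.
All 3 inputs are positive at the optimum. Binding constraints: sulfur, potassium (K₂O), nitrogen.
Optimal quantities: DAP = 1 kg, potassium nitrate = 0.6444 kg, ammonium nitrate = 0.7158 kg.
Hence cost = 0.9·1 + 2.09·0.6444 + 0.66·0.7158 = €2.7192.

€2.72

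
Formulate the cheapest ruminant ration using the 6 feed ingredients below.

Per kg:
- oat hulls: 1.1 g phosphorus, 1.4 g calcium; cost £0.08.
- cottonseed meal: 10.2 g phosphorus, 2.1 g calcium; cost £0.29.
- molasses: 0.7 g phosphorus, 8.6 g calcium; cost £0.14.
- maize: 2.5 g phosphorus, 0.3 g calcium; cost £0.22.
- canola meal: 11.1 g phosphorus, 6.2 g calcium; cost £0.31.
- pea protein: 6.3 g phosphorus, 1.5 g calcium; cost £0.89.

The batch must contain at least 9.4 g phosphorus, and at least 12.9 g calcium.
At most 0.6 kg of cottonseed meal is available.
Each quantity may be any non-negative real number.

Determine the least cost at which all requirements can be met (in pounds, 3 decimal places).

£0.375

Set it up as a linear program. Let x1 = kg of oat hulls, x2 = kg of cottonseed meal, x3 = kg of molasses, x4 = kg of maize, x5 = kg of canola meal, x6 = kg of pea protein.
min 0.08x1 + 0.29x2 + 0.14x3 + 0.22x4 + 0.31x5 + 0.89x6 s.t.:
  1.1x1 + 10.2x2 + 0.7x3 + 2.5x4 + 11.1x5 + 6.3x6 ≥ 9.4   (phosphorus)
  1.4x1 + 2.1x2 + 8.6x3 + 0.3x4 + 6.2x5 + 1.5x6 ≥ 12.9   (calcium)
  x2 ≤ 0.6
  x1, x2, x3, x4, x5, x6 ≥ 0.
The optimal basis is {molasses, canola meal}; oat hulls, cottonseed meal, maize, pea protein drop out. There the phosphorus and calcium constraints are tight.
Optimal quantities: molasses = 0.9318 kg, canola meal = 0.7881 kg.
Objective = 0.14·0.9318 + 0.31·0.7881 = 0.37476.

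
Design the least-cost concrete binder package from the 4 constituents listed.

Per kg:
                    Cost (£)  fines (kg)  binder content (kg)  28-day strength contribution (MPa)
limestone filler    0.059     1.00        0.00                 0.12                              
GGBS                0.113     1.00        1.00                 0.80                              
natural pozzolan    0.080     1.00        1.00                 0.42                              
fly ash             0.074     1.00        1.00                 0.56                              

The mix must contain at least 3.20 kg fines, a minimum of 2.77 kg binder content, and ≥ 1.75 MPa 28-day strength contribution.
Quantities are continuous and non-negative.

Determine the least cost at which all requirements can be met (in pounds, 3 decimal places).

£0.235

This is a linear program. Let x1 = kg of limestone filler, x2 = kg of GGBS, x3 = kg of natural pozzolan, x4 = kg of fly ash.
Minimize 0.059x1 + 0.113x2 + 0.08x3 + 0.074x4 with:
  1x1 + 1x2 + 1x3 + 1x4 ≥ 3.2   (fines)
  1x2 + 1x3 + 1x4 ≥ 2.77   (binder content)
  0.12x1 + 0.8x2 + 0.42x3 + 0.56x4 ≥ 1.75   (28-day strength contribution)
  x1, x2, x3, x4 ≥ 0.
At the optimum only limestone filler, fly ash are positive (GGBS, natural pozzolan = 0). There the fines and 28-day strength contribution constraints are tight.
Optimal quantities: limestone filler = 0.09545 kg, fly ash = 3.105 kg.
Hence cost = 0.059·0.09545 + 0.074·3.105 = £0.23540.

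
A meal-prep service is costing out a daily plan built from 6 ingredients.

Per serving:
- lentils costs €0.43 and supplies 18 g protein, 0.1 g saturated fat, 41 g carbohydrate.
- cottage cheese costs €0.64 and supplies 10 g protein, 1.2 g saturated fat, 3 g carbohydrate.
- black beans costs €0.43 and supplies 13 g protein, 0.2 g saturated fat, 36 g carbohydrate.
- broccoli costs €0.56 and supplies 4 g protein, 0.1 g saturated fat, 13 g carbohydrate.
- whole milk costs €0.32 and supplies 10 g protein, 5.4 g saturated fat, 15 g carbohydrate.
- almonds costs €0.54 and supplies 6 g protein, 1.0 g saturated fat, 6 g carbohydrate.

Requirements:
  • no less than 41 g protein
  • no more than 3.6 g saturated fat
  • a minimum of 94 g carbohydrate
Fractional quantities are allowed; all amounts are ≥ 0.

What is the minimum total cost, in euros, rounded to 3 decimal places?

€0.986

Let x1 = servings of lentils, x2 = servings of cottage cheese, x3 = servings of black beans, x4 = servings of broccoli, x5 = servings of whole milk, x6 = servings of almonds.
min 0.43x1 + 0.64x2 + 0.43x3 + 0.56x4 + 0.32x5 + 0.54x6 with:
  18x1 + 10x2 + 13x3 + 4x4 + 10x5 + 6x6 ≥ 41   (protein)
  0.1x1 + 1.2x2 + 0.2x3 + 0.1x4 + 5.4x5 + 1x6 ≤ 3.6   (saturated fat)
  41x1 + 3x2 + 36x3 + 13x4 + 15x5 + 6x6 ≥ 94   (carbohydrate)
  x1, x2, x3, x4, x5, x6 ≥ 0.
The minimum-cost mix takes nothing from cottage cheese, black beans, broccoli, whole milk, almonds — only lentils. Binding constraint: carbohydrate.
Solving gives x1 = 2.293.
Objective = 0.43·2.293 = 0.98599.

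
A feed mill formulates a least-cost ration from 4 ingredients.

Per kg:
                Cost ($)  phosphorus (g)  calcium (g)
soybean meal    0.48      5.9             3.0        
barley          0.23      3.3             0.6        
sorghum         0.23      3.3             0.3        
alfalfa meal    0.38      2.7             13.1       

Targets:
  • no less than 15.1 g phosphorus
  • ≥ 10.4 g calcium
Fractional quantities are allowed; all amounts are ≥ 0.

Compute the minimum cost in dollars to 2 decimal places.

$1.17

Let x1 = kg of soybean meal, x2 = kg of barley, x3 = kg of sorghum, x4 = kg of alfalfa meal.
min 0.48x1 + 0.23x2 + 0.23x3 + 0.38x4 s.t.:
  5.9x1 + 3.3x2 + 3.3x3 + 2.7x4 ≥ 15.1   (phosphorus)
  3x1 + 0.6x2 + 0.3x3 + 13.1x4 ≥ 10.4   (calcium)
  x1, x2, x3, x4 ≥ 0.
The minimum-cost mix takes nothing from soybean meal, sorghum — only barley, alfalfa meal. The phosphorus and calcium requirements are met with equality.
Optimal quantities: barley = 4.079 kg, alfalfa meal = 0.6071 kg.
Objective = 0.23·4.079 + 0.38·0.6071 = 1.1689.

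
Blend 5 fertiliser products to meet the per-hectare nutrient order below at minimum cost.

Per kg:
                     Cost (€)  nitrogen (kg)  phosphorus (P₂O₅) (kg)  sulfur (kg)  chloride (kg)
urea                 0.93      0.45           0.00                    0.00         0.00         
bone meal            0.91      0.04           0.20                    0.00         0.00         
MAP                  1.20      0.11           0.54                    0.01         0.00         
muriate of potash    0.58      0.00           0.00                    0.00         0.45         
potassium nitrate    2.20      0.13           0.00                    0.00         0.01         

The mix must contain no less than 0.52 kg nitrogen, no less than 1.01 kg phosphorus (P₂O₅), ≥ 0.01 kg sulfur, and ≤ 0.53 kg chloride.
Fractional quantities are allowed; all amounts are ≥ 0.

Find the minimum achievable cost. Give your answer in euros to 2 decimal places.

€2.89

Let x1 = kg of urea, x2 = kg of bone meal, x3 = kg of MAP, x4 = kg of muriate of potash, x5 = kg of potassium nitrate.
Minimize 0.93x1 + 0.91x2 + 1.2x3 + 0.58x4 + 2.2x5 with:
  0.45x1 + 0.04x2 + 0.11x3 + 0.13x5 ≥ 0.52   (nitrogen)
  0.2x2 + 0.54x3 ≥ 1.01   (phosphorus (P₂O₅))
  0.01x3 ≥ 0.01   (sulfur)
  0.45x4 + 0.01x5 ≤ 0.53   (chloride)
  x1, x2, x3, x4, x5 ≥ 0.
The optimal basis is {urea, MAP}; bone meal, muriate of potash, potassium nitrate drop out. Binding constraints: nitrogen and phosphorus (P₂O₅).
Optimal quantities: urea = 0.6984 kg, MAP = 1.87 kg.
Cost = 0.93·0.6984 + 1.2·1.87 = 2.8935.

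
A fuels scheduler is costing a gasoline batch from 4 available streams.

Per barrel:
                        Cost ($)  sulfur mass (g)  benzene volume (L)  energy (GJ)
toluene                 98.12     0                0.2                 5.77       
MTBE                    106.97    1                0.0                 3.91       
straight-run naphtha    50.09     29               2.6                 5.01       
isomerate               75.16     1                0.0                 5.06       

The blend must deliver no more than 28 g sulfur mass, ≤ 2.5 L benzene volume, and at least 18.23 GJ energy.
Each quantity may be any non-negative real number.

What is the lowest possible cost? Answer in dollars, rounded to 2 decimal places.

$249.59

This is a linear program. Let x1 = barrels of toluene, x2 = barrels of MTBE, x3 = barrels of straight-run naphtha, x4 = barrels of isomerate.
Minimise 98.12x1 + 106.97x2 + 50.09x3 + 75.16x4 subject to:
  1x2 + 29x3 + 1x4 ≤ 28   (sulfur mass)
  0.2x1 + 2.6x3 ≤ 2.5   (benzene volume)
  5.77x1 + 3.91x2 + 5.01x3 + 5.06x4 ≥ 18.23   (energy)
  x1, x2, x3, x4 ≥ 0.
The minimum-cost mix takes nothing from toluene, MTBE — only straight-run naphtha, isomerate. The sulfur mass and energy requirements are met with equality.
Solving gives x3 = 0.871022, x4 = 2.74035.
Total cost: 50.09·0.871022 + 75.16·2.74035 = 249.5942.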